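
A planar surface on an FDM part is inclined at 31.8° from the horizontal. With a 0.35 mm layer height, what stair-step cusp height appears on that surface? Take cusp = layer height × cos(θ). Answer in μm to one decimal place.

297.5 μm

Cusp = layer height × cos(31.8°) = 0.35 × 0.8499 = 0.297465 mm = 297.5 μm.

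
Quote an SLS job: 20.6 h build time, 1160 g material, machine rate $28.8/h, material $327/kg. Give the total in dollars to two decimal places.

Machine cost: 28.8 × 20.6 → $593.28.
Feedstock cost = 327 × 1160/1000, so $379.32.
Job cost: 593.28 + 379.32 = $972.60.

$972.60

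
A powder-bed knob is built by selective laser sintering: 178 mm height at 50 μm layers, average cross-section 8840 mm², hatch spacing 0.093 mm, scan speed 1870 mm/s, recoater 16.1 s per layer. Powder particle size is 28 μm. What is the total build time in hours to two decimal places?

Layer count = ceil(178 / 0.05) = 3560.
Scan path per layer = 8840 / 0.093, so 95053.8 mm.
Laser time per layer = 95053.8 / 1870 = 50.8309 s.
Time per layer = 50.8309 + 16.1, so 66.9309 s.
3560 layers × 66.9309 s/layer = 238274.004 s, i.e. 66.19 hours.

66.19 hours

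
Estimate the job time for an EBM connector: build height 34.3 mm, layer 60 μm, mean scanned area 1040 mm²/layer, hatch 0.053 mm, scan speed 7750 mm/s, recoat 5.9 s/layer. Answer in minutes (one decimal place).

80.4 minutes

Layer count = ceil(34.3 / 0.06) = 572.
Hatch length per layer = 1040 / 0.053 = 19622.6 mm.
Per-layer scan time: 19622.6 / 7750 → 2.5319 s.
Per-layer time = 2.5319 + 5.9 = 8.4319 s.
Total: 572 × 8.4319 s = 4823.0468 s → 80.4 minutes.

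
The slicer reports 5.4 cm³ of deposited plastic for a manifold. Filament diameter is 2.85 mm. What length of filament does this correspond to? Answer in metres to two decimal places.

0.85 m

Cross-section of 2.85 mm filament: π·(2.85/2)² = 6.3794 mm².
Length = 5.4 cm³ / 6.3794 mm² = 5400 / 6.3794 = 846.47 mm = 0.85 m.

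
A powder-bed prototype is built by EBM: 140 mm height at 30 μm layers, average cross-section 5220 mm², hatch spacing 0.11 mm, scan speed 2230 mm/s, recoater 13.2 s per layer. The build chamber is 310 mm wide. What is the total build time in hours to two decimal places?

44.70 hours

Number of layers: 140 / 0.03 → 4667 (rounded up).
Scan path per layer = 5220 / 0.11 = 47454.5 mm.
Per-layer scan time: 47454.5 / 2230 → 21.28 s.
Per-layer time = 21.28 + 13.2 = 34.48 s.
Total: 4667 × 34.48 s = 160918.16 s → 44.70 hours.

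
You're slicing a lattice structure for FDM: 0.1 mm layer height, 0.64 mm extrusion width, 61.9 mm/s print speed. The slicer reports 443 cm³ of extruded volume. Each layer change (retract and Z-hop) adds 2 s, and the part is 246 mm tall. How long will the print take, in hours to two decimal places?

Bead cross-section: 0.1 × 0.64 → 0.064 mm².
Total extruded path = 443000/0.064 = 6921875 mm.
Print-move time = 6921875 / 61.9 = 111823.5 s.
Number of layers: 246 / 0.1 → 2460 (rounded up).
Z-hop total = 2460 × 2 = 4920 s.
Total = 111823.5 + 4920 = 116743.5 s = 32.43 hours.

32.43 hours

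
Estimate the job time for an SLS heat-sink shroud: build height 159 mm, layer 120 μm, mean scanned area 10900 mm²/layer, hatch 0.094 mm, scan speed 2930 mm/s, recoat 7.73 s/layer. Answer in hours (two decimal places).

Number of layers: 159 / 0.12 → 1325 (rounded up).
Hatch length per layer = 10900 / 0.094 = 115957.4 mm.
Per-layer scan time: 115957.4 / 2930 → 39.5759 s.
Time per layer = 39.5759 + 7.73, so 47.3059 s.
Total: 1325 × 47.3059 s = 62680.3175 s → 17.41 hours.

17.41 hours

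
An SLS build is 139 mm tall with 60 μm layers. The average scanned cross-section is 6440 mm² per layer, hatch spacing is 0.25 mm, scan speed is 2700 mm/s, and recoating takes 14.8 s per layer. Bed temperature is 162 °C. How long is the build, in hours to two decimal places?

Number of layers: 139 / 0.06 → 2317 (rounded up).
Hatch length per layer = 6440 / 0.25 = 25760 mm.
Scan time per layer = 25760 / 2700, so 9.5407 s.
Time per layer = 9.5407 + 14.8, so 24.3407 s.
Total: 2317 × 24.3407 s = 56397.4019 s → 15.67 hours.

15.67 hours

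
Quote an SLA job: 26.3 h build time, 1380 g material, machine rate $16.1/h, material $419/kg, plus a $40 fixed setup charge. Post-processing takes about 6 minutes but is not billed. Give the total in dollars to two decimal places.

$1041.65

Time charge = 16.1 × 26.3 = $423.43.
Feedstock cost: 419 × 1380/1000 → $578.22.
Adding setup: 423.43 + 578.22 + 40 → $1041.65.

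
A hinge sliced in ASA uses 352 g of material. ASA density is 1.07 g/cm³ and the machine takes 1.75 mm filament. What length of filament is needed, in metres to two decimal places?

Extruded volume: 352/1.07 = 328.972 cm³ (328972 mm³).
A = π r² = π × 0.875² = 2.4053 mm².
Length = 328972 / 2.4053 = 136769.63 mm = 136.77 m.

136.77 m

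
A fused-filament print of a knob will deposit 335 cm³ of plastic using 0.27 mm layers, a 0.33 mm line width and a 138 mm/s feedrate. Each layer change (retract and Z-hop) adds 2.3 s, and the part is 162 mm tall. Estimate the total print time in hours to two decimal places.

7.95 hours

Line area: 0.27 × 0.33 → 0.0891 mm².
Toolpath length = 335 cm³ / 0.0891 mm² = 335000 / 0.0891 = 3759820.4 mm.
Extrusion time = 3759820.4 / 138 = 27245.1 s.
Number of layers: 162 / 0.27 → 600 (rounded up).
Non-print overhead = 600 × 2.3, so 1380 s.
Altogether 27245.1 + 1380 = 28625.1 s, i.e. 7.95 hours.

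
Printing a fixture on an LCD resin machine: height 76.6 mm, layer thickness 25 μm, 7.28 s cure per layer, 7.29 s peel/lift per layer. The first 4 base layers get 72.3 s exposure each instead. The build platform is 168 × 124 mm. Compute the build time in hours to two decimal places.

Number of layers: 76.6 / 0.025 → 3064 (rounded up).
Bottom layers = 4 × (72.3 + 7.29), so 318.36 s.
Normal layers: 3060 × (7.28 + 7.29) → 44584.2 s.
Total = 318.36 + 44584.2 = 44902.56 s = 12.47 hours.

12.47 hours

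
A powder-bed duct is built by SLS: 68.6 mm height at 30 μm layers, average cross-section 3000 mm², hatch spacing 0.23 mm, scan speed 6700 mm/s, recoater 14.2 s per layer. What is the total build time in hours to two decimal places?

10.26 hours

Layer count = ceil(68.6 / 0.03) = 2287.
Hatch length per layer = 3000 / 0.23, so 13043.5 mm.
Scan time per layer: 13043.5 / 6700 → 1.9468 s.
Time per layer = 1.9468 + 14.2 = 16.1468 s.
Build time = 2287 × 16.1468 = 36927.7316 s = 10.26 hours.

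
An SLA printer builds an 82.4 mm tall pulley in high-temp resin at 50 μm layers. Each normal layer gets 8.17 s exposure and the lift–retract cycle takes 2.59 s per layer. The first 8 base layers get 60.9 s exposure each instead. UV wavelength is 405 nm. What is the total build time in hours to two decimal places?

Layers = ⌈82.4/0.05⌉ = 1648.
Bottom layers: 8 × (60.9 + 2.59) → 507.92 s.
Remaining layers = 1640 × (8.17 + 2.59), so 17646.4 s.
Total = 507.92 + 17646.4 = 18154.32 s = 5.04 hours.

5.04 hours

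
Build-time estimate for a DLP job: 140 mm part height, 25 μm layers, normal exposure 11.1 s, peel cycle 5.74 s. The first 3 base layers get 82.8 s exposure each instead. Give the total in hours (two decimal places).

26.26 hours

Layer count = ceil(140 / 0.025) = 5600.
Base layers = 3 × (82.8 + 5.74) = 265.62 s.
Remaining layers = 5597 × (11.1 + 5.74) = 94253.48 s.
Sum: 265.62 + 94253.48 = 94519.1 s → 26.26 hours.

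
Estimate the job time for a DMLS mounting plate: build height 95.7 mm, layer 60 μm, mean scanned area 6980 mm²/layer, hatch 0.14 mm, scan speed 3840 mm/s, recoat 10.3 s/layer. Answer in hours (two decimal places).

10.32 hours

Number of layers: 95.7 / 0.06 → 1595 (rounded up).
Per-layer scan distance = 6980 / 0.14 = 49857.1 mm.
Scan time per layer = 49857.1 / 3840 = 12.9836 s.
Per-layer time = 12.9836 + 10.3 = 23.2836 s.
1595 layers × 23.2836 s/layer = 37137.342 s, i.e. 10.32 hours.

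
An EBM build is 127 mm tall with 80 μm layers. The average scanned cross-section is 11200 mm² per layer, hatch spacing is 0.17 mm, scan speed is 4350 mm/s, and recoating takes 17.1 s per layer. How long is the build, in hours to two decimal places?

Layer count = ceil(127 / 0.08) = 1588.
Per-layer scan distance = 11200 / 0.17 = 65882.4 mm.
Beam time per layer: 65882.4 / 4350 → 15.1454 s.
Time per layer = 15.1454 + 17.1, so 32.2454 s.
Build time = 1588 × 32.2454 = 51205.6952 s = 14.22 hours.

14.22 hours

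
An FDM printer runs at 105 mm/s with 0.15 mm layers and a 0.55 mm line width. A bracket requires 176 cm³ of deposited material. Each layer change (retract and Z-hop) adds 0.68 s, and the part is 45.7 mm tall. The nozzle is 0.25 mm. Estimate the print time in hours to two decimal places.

5.70 hours

Line area = 0.15 × 0.55 = 0.0825 mm².
Total extruded path = 176000/0.0825 = 2133333.3 mm.
Time extruding = 2133333.3 / 105 = 20317.5 s.
Layer count = ceil(45.7 / 0.15) = 305.
Z-hop total = 305 × 0.68, so 207.4 s.
Altogether 20317.5 + 207.4 = 20524.9 s, i.e. 5.70 hours.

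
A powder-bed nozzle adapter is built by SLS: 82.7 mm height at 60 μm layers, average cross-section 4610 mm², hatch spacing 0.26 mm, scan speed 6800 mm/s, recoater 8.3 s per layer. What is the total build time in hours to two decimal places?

4.18 hours

Number of layers: 82.7 / 0.06 → 1379 (rounded up).
Per-layer scan distance = 4610 / 0.26, so 17730.8 mm.
Per-layer scan time: 17730.8 / 6800 → 2.6075 s.
Time per layer = 2.6075 + 8.3, so 10.9075 s.
Total: 1379 × 10.9075 s = 15041.4425 s → 4.18 hours.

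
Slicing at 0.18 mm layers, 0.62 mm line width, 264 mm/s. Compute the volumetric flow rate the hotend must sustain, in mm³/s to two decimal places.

A = 0.18 × 0.62, so 0.1116 mm².
Q = v·A = 264 × 0.1116 = 29.46 mm³/s.

29.46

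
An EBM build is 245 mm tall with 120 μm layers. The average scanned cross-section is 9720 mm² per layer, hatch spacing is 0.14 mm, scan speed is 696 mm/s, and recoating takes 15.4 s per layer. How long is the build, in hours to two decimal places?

65.32 hours

Layer count = ceil(245 / 0.12) = 2042.
Hatch length per layer: 9720 / 0.14 → 69428.6 mm.
Per-layer scan time = 69428.6 / 696, so 99.7537 s.
Layer cycle = 99.7537 + 15.4 = 115.1537 s.
2042 layers × 115.1537 s/layer = 235143.8554 s, i.e. 65.32 hours.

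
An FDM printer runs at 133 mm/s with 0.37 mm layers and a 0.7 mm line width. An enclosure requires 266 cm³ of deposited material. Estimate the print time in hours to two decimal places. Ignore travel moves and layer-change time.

Bead cross-section = 0.37 × 0.7, so 0.259 mm².
Toolpath length = 266 cm³ / 0.259 mm² = 266000 / 0.259 = 1027027 mm.
Print-move time: 1027027 / 133 → 7722 s.
In the requested units: 7722 s = 2.15 hours.

2.15 hours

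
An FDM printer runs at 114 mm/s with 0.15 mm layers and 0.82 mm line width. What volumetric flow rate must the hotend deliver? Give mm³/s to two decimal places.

Extrusion cross-section = 0.15 × 0.82 = 0.123 mm².
Volumetric flow = 114 × 0.123 = 14.02 mm³/s.

14.02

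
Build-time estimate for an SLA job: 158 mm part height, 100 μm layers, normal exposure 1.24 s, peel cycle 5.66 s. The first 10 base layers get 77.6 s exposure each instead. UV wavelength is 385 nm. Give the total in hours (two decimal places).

Layer count = ceil(158 / 0.1) = 1580.
Burn-in layers: 10 × (77.6 + 5.66) → 832.6 s.
Regular layers: 1570 × (1.24 + 5.66) → 10833 s.
Sum: 832.6 + 10833 = 11665.6 s → 3.24 hours.

3.24 hours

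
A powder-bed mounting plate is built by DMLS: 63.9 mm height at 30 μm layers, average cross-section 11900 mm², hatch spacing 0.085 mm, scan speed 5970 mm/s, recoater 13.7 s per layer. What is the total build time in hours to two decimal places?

21.98 hours

Layers = ⌈63.9/0.03⌉ = 2130.
Scan path per layer = 11900 / 0.085, so 140000 mm.
Scan time per layer = 140000 / 5970, so 23.4506 s.
Per-layer time: 23.4506 + 13.7 → 37.1506 s.
Total: 2130 × 37.1506 s = 79130.778 s → 21.98 hours.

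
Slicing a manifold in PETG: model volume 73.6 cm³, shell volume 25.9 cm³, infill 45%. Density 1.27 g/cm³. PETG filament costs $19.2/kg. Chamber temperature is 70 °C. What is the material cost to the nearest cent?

$1.15

Infill region = 73.6 − 25.9 = 47.7 cm³.
Infill volume = 0.45 × 47.7, so 21.465 cm³.
Total extruded = 25.9 + 21.465 = 47.365 cm³.
Mass = 47.365 × 1.27, so 60.15355 g.
Cost = 60.15355 g / 1000 × $19.2/kg = $1.15.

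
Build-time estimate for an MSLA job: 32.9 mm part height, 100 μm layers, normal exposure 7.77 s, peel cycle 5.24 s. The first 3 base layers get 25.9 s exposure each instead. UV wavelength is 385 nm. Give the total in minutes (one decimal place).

72.2 minutes

Number of layers: 32.9 / 0.1 → 329 (rounded up).
Base layers = 3 × (25.9 + 5.24), so 93.42 s.
Normal layers: 326 × (7.77 + 5.24) → 4241.26 s.
Total = 93.42 + 4241.26 = 4334.68 s = 72.2 minutes.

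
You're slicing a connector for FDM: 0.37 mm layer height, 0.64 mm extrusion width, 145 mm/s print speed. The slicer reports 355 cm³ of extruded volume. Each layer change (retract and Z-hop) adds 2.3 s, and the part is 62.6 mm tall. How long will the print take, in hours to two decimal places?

Extrusion cross-section = 0.37 × 0.64 = 0.2368 mm².
Toolpath length = 355 cm³ / 0.2368 mm² = 355000 / 0.2368 = 1499155.4 mm.
Extrusion time = 1499155.4 / 145, so 10339 s.
Number of layers: 62.6 / 0.37 → 170 (rounded up).
Layer-change overhead: 170 × 2.3 → 391 s.
Altogether 10339 + 391 = 10730 s, i.e. 2.98 hours.

2.98 hours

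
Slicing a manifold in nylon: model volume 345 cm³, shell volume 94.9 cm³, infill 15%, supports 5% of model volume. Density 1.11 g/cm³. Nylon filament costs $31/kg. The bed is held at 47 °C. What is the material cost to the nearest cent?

$5.15

Infill region = 345 − 94.9 = 250.1 cm³.
Infill volume = 0.15 × 250.1, so 37.515 cm³.
Support = 0.05 × 345, so 17.25 cm³.
Deposited volume = 94.9 + 37.515 + 17.25 = 149.665 cm³.
Mass: 149.665 × 1.11 → 166.12815 g.
Cost = 166.12815 g / 1000 × $31/kg = $5.15.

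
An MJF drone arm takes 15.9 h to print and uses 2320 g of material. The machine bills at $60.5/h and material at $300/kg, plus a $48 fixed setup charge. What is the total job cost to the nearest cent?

Machine cost = 60.5 × 15.9, so $961.95.
Material charge = 300 × 2320/1000 = $696.00.
Adding setup: 961.95 + 696.00 + 48 → $1705.95.

$1705.95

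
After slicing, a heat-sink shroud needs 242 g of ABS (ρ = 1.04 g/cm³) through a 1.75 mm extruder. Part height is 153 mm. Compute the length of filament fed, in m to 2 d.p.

96.74 m

Extruded volume: 242/1.04 = 232.6923 cm³ (232692.3 mm³).
Cross-section of 1.75 mm filament: π·(1.75/2)² = 2.4053 mm².
L = V/A = 232692.3/2.4053 = 96741.49 mm → 96.74 m.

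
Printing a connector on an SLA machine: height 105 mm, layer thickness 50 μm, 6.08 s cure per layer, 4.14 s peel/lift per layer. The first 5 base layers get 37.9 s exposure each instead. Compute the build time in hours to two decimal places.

Layer count = ceil(105 / 0.05) = 2100.
Burn-in layers = 5 × (37.9 + 4.14) = 210.2 s.
Remaining layers = 2095 × (6.08 + 4.14) = 21410.9 s.
Sum: 210.2 + 21410.9 = 21621.1 s → 6.01 hours.

6.01 hours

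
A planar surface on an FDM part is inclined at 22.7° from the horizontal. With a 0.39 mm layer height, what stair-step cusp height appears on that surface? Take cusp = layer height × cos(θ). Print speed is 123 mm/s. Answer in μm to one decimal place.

359.8 μm

h_c = t·cos θ = 0.39 × 0.9225 = 0.359775 mm (359.8 μm).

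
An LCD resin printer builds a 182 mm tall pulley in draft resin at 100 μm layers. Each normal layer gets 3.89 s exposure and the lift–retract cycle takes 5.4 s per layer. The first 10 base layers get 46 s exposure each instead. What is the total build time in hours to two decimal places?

Layer count = ceil(182 / 0.1) = 1820.
Bottom layers: 10 × (46 + 5.4) → 514 s.
Normal layers = 1810 × (3.89 + 5.4), so 16814.9 s.
Sum: 514 + 16814.9 = 17328.9 s → 4.81 hours.

4.81 hours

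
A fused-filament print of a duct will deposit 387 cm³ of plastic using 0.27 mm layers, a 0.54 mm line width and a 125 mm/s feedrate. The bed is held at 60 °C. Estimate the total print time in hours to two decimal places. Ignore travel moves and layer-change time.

5.90 hours

Extrusion cross-section = 0.27 × 0.54 = 0.1458 mm².
Toolpath length = 387 cm³ / 0.1458 mm² = 387000 / 0.1458 = 2654321 mm.
Time extruding = 2654321 / 125 = 21234.6 s.
21234.6 s = 5.90 hours.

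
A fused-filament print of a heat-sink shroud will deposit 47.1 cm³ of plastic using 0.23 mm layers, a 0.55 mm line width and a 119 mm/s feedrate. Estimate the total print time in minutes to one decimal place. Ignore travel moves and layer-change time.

52.1 minutes

Extrusion cross-section = 0.23 × 0.55 = 0.1265 mm².
Total extruded path = 47100/0.1265 = 372332 mm.
Time extruding: 372332 / 119 → 3128.8 s.
In the requested units: 3128.8 s = 52.1 minutes.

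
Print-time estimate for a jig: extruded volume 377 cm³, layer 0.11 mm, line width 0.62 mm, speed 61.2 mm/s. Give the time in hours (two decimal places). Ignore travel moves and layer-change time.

25.09 hours

Line area = 0.11 × 0.62 = 0.0682 mm².
Path length: 377000 mm³ / 0.0682 mm² → 5527859.2 mm.
Extrusion time: 5527859.2 / 61.2 → 90324.5 s.
That's 90324.5 s → 25.09 hours.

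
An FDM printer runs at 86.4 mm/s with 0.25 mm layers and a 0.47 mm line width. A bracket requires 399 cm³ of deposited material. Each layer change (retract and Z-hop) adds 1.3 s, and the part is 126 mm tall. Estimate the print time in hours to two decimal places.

11.10 hours

Line area = 0.25 × 0.47 = 0.1175 mm².
Total extruded path = 399000/0.1175 = 3395744.7 mm.
Print-move time: 3395744.7 / 86.4 → 39302.6 s.
Number of layers: 126 / 0.25 → 504 (rounded up).
Layer-change overhead = 504 × 1.3, so 655.2 s.
Total = 39302.6 + 655.2 = 39957.8 s = 11.10 hours.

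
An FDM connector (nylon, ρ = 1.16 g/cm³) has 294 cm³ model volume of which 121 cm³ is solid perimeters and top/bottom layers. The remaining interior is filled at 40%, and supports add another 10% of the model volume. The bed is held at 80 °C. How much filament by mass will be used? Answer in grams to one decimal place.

254.7 g

Volume inside the shell = 294 − 121 = 173 cm³.
Deposited infill: 0.40 × 173 → 69.2 cm³.
Support: 0.10 × 294 → 29.4 cm³.
Total extruded: 121 + 69.2 + 29.4 → 219.6 cm³.
Mass = 219.6 × 1.16, so 254.736 g.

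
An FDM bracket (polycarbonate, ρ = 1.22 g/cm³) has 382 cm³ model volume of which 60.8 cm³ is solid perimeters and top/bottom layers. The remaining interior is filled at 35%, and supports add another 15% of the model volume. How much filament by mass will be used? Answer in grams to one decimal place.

Interior volume = 382 − 60.8, so 321.2 cm³.
Infill volume = 0.35 × 321.2, so 112.42 cm³.
Support = 0.15 × 382, so 57.3 cm³.
Deposited volume = 60.8 + 112.42 + 57.3, so 230.52 cm³.
Mass: 230.52 × 1.22 → 281.2344 g.

281.2 g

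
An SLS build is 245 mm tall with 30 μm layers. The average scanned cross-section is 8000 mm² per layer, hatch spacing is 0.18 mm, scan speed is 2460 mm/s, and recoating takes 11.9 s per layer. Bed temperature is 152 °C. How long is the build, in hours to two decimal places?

Number of layers: 245 / 0.03 → 8167 (rounded up).
Per-layer scan distance = 8000 / 0.18 = 44444.4 mm.
Laser time per layer = 44444.4 / 2460 = 18.0668 s.
Time per layer = 18.0668 + 11.9, so 29.9668 s.
8167 layers × 29.9668 s/layer = 244738.8556 s, i.e. 67.98 hours.

67.98 hours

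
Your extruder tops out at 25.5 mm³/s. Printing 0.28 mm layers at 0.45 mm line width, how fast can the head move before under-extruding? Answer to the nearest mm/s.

A = 0.28 × 0.45, so 0.126 mm².
Max speed = 25.5 / 0.126 = 202.38 ≈ 202 mm/s.

202 mm/s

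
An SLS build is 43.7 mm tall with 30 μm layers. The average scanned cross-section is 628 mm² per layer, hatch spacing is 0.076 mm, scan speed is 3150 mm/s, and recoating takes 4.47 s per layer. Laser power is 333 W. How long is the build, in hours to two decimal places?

Layer count = ceil(43.7 / 0.03) = 1457.
Hatch length per layer = 628 / 0.076, so 8263.2 mm.
Per-layer scan time = 8263.2 / 3150 = 2.6232 s.
Layer cycle: 2.6232 + 4.47 → 7.0932 s.
Build time = 1457 × 7.0932 = 10334.7924 s = 2.87 hours.

2.87 hours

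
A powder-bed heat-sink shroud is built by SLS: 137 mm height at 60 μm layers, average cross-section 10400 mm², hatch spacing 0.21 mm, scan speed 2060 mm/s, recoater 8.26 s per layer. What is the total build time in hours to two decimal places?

Layer count = ceil(137 / 0.06) = 2284.
Scan path per layer = 10400 / 0.21, so 49523.8 mm.
Per-layer scan time = 49523.8 / 2060 = 24.0407 s.
Per-layer time = 24.0407 + 8.26, so 32.3007 s.
2284 layers × 32.3007 s/layer = 73774.7988 s, i.e. 20.49 hours.

20.49 hours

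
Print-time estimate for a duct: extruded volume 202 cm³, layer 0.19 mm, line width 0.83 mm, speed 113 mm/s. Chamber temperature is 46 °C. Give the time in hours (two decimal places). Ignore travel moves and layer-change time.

Extrusion cross-section = 0.19 × 0.83, so 0.1577 mm².
Total extruded path = 202000/0.1577 = 1280913.1 mm.
Print-move time = 1280913.1 / 113 = 11335.5 s.
That's 11335.5 s → 3.15 hours.

3.15 hours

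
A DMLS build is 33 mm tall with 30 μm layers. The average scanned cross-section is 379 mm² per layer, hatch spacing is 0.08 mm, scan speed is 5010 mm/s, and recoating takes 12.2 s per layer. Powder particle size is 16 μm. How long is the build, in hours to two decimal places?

4.02 hours

Layer count = ceil(33 / 0.03) = 1100.
Hatch length per layer = 379 / 0.08 = 4737.5 mm.
Per-layer scan time = 4737.5 / 5010, so 0.9456 s.
Time per layer = 0.9456 + 12.2, so 13.1456 s.
Build time = 1100 × 13.1456 = 14460.16 s = 4.02 hours.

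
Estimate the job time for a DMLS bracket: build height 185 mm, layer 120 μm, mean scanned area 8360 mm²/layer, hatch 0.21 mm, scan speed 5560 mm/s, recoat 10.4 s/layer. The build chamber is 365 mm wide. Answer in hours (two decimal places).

7.52 hours

Number of layers: 185 / 0.12 → 1542 (rounded up).
Scan path per layer = 8360 / 0.21, so 39809.5 mm.
Per-layer scan time: 39809.5 / 5560 → 7.16 s.
Layer cycle = 7.16 + 10.4, so 17.56 s.
Total: 1542 × 17.56 s = 27077.52 s → 7.52 hours.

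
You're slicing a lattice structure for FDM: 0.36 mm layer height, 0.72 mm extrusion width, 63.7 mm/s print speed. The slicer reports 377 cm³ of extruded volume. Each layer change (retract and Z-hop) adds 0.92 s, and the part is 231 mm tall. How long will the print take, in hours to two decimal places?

Extrusion cross-section: 0.36 × 0.72 → 0.2592 mm².
Total extruded path = 377000/0.2592 = 1454475.3 mm.
Time extruding: 1454475.3 / 63.7 → 22833.2 s.
Layer count = ceil(231 / 0.36) = 642.
Non-print overhead = 642 × 0.92, so 590.64 s.
Altogether 22833.2 + 590.64 = 23423.84 s, i.e. 6.51 hours.

6.51 hours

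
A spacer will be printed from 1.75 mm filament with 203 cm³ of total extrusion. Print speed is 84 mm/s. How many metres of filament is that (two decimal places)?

84.40 m

Filament cross-section = π × (1.75/2)² = 2.4053 mm².
Length = 203 cm³ / 2.4053 mm² = 203000 / 2.4053 = 84396.96 mm = 84.40 m.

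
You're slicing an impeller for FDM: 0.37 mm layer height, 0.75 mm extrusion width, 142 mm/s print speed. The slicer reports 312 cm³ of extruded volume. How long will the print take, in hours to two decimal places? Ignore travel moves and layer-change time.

2.20 hours

Line area: 0.37 × 0.75 → 0.2775 mm².
Path length: 312000 mm³ / 0.2775 mm² → 1124324.3 mm.
Print-move time = 1124324.3 / 142 = 7917.8 s.
7917.8 s = 2.20 hours.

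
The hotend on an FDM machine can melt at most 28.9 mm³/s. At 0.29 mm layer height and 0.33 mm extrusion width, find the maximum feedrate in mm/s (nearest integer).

302 mm/s

Bead cross-section = 0.29 × 0.33 = 0.0957 mm².
Max speed = 28.9 / 0.0957 = 301.99 ≈ 302 mm/s.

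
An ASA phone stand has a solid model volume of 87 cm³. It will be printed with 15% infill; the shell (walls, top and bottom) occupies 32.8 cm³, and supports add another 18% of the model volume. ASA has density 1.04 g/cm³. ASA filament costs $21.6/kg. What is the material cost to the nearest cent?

Infill region = 87 − 32.8 = 54.2 cm³.
Deposited infill = 0.15 × 54.2, so 8.13 cm³.
Support: 0.18 × 87 → 15.66 cm³.
Total extruded = 32.8 + 8.13 + 15.66, so 56.59 cm³.
Mass = 56.59 × 1.04 = 58.8536 g.
At $21.6/kg: 58.8536/1000 × 21.6 = $1.27.

$1.27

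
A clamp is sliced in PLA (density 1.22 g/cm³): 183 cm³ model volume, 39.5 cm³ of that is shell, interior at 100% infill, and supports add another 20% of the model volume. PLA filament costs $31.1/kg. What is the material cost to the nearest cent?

$8.33

Infill region = 183 − 39.5 = 143.5 cm³.
Deposited infill = 1.00 × 143.5 = 143.5 cm³.
Support: 0.20 × 183 → 36.6 cm³.
Total printed volume: 39.5 + 143.5 + 36.6 → 219.6 cm³.
Mass = 219.6 × 1.22, so 267.912 g.
At $31.1/kg: 267.912/1000 × 31.1 = $8.33.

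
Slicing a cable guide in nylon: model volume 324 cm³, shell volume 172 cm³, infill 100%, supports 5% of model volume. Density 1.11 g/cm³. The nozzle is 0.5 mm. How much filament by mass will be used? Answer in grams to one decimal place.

377.6 g

Volume inside the shell = 324 − 172 = 152 cm³.
Deposited infill = 1.00 × 152 = 152 cm³.
Support = 0.05 × 324, so 16.2 cm³.
Deposited volume = 172 + 152 + 16.2 = 340.2 cm³.
Mass = 340.2 × 1.11, so 377.622 g.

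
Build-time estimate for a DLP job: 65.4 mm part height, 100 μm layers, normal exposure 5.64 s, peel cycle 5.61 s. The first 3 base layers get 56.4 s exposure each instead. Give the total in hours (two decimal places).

2.09 hours

Layer count = ceil(65.4 / 0.1) = 654.
Burn-in layers = 3 × (56.4 + 5.61) = 186.03 s.
Remaining layers = 651 × (5.64 + 5.61) = 7323.75 s.
Total = 186.03 + 7323.75 = 7509.78 s = 2.09 hours.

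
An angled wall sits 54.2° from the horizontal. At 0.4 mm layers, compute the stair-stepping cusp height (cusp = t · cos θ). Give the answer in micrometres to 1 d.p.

cos(54.2°) = 0.5850, so cusp = 0.4 × 0.5850 = 0.234 mm → 234.0 μm.

234.0 μm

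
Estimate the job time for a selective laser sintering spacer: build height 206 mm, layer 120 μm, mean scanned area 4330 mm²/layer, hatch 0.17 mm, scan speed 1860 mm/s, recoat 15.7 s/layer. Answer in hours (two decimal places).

Layer count = ceil(206 / 0.12) = 1717.
Scan path per layer: 4330 / 0.17 → 25470.6 mm.
Per-layer scan time = 25470.6 / 1860 = 13.6939 s.
Time per layer: 13.6939 + 15.7 → 29.3939 s.
1717 layers × 29.3939 s/layer = 50469.3263 s, i.e. 14.02 hours.

14.02 hours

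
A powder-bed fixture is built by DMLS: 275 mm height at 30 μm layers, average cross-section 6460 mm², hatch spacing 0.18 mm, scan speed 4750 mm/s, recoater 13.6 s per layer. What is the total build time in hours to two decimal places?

53.87 hours

Number of layers: 275 / 0.03 → 9167 (rounded up).
Scan path per layer = 6460 / 0.18 = 35888.9 mm.
Laser time per layer = 35888.9 / 4750 = 7.5556 s.
Per-layer time = 7.5556 + 13.6, so 21.1556 s.
Total: 9167 × 21.1556 s = 193933.3852 s → 53.87 hours.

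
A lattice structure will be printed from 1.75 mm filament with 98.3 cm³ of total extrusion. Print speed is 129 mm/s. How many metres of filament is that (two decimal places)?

Cross-section of 1.75 mm filament: π·(1.75/2)² = 2.4053 mm².
L = 98300 mm³ / 2.4053 mm² = 40868.08 mm, i.e. 40.87 m.

40.87 m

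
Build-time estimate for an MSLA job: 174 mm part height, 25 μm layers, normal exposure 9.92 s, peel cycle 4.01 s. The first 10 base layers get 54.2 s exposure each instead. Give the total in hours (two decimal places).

27.05 hours

Layer count = ceil(174 / 0.025) = 6960.
Bottom layers = 10 × (54.2 + 4.01), so 582.1 s.
Normal layers = 6950 × (9.92 + 4.01), so 96813.5 s.
Sum: 582.1 + 96813.5 = 97395.6 s → 27.05 hours.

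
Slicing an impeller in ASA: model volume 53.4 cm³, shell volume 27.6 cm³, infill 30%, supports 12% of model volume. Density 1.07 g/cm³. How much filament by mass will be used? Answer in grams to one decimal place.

44.7 g

Interior volume: 53.4 − 27.6 → 25.8 cm³.
Infill volume = 0.30 × 25.8, so 7.74 cm³.
Support: 0.12 × 53.4 → 6.408 cm³.
Total extruded = 27.6 + 7.74 + 6.408 = 41.748 cm³.
Mass: 41.748 × 1.07 → 44.67036 g.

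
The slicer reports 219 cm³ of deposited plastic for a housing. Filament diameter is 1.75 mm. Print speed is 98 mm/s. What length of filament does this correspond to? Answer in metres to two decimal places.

91.05 m

Filament cross-section = π × (1.75/2)² = 2.4053 mm².
L = 219000 mm³ / 2.4053 mm² = 91048.93 mm, i.e. 91.05 m.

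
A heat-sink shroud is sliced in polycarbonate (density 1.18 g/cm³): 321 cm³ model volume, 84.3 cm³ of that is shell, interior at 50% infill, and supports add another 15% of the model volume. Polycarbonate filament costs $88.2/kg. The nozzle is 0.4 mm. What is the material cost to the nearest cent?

Volume inside the shell = 321 − 84.3 = 236.7 cm³.
Infill volume = 0.50 × 236.7, so 118.35 cm³.
Support: 0.15 × 321 → 48.15 cm³.
Total extruded = 84.3 + 118.35 + 48.15 = 250.8 cm³.
Mass = 250.8 × 1.18, so 295.944 g.
Cost = 295.944 g / 1000 × $88.2/kg = $26.10.

$26.10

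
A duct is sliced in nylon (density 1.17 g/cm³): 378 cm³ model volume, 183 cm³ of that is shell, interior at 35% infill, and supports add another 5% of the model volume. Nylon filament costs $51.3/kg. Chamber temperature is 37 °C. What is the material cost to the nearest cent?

Volume inside the shell = 378 − 183, so 195 cm³.
Infill volume: 0.35 × 195 → 68.25 cm³.
Support: 0.05 × 378 → 18.9 cm³.
Deposited volume: 183 + 68.25 + 18.9 → 270.15 cm³.
Mass = 270.15 × 1.17 = 316.0755 g.
Cost = 316.0755 g / 1000 × $51.3/kg = $16.21.

$16.21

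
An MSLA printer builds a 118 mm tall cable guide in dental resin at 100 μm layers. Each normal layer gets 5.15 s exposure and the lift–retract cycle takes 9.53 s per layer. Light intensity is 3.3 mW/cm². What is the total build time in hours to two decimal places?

4.81 hours

Number of layers: 118 / 0.1 → 1180 (rounded up).
Each layer takes: 5.15 + 9.53 → 14.68 s.
Total = 1180 × 14.68 = 17322.4 s = 4.81 hours.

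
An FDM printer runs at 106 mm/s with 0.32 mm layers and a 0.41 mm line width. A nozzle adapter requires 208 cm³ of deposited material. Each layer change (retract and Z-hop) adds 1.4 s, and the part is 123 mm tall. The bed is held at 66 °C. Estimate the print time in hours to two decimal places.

Bead cross-section = 0.32 × 0.41 = 0.1312 mm².
Toolpath length = 208 cm³ / 0.1312 mm² = 208000 / 0.1312 = 1585365.9 mm.
Time extruding = 1585365.9 / 106 = 14956.3 s.
Layer count = ceil(123 / 0.32) = 385.
Z-hop total = 385 × 1.4, so 539 s.
Total = 14956.3 + 539 = 15495.3 s = 4.30 hours.

4.30 hours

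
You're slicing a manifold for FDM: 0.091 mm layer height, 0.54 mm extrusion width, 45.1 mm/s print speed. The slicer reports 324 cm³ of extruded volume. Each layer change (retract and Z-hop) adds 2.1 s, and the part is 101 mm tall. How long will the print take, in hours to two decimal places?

Extrusion cross-section = 0.091 × 0.54, so 0.04914 mm².
Toolpath length = 324 cm³ / 0.04914 mm² = 324000 / 0.04914 = 6593406.6 mm.
Print-move time: 6593406.6 / 45.1 → 146195.3 s.
Number of layers: 101 / 0.091 → 1110 (rounded up).
Non-print overhead = 1110 × 2.1 = 2331 s.
Altogether 146195.3 + 2331 = 148526.3 s, i.e. 41.26 hours.

41.26 hours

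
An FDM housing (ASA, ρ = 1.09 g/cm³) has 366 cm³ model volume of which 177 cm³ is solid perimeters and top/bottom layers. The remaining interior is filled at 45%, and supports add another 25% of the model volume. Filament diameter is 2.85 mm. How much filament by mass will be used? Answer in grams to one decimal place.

385.4 g

Interior volume = 366 − 177 = 189 cm³.
Infill volume = 0.45 × 189, so 85.05 cm³.
Support = 0.25 × 366 = 91.5 cm³.
Deposited volume = 177 + 85.05 + 91.5 = 353.55 cm³.
Mass = 353.55 × 1.09, so 385.3695 g.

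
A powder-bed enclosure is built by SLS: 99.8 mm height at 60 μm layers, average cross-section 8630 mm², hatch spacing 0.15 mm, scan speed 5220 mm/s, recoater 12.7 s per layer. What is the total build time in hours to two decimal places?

10.96 hours

Number of layers: 99.8 / 0.06 → 1664 (rounded up).
Scan path per layer = 8630 / 0.15 = 57533.3 mm.
Scan time per layer = 57533.3 / 5220 = 11.0217 s.
Per-layer time = 11.0217 + 12.7, so 23.7217 s.
Total: 1664 × 23.7217 s = 39472.9088 s → 10.96 hours.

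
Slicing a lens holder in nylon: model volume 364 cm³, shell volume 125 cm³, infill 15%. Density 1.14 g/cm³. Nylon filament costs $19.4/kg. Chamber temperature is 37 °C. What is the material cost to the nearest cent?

$3.56

Infill region = 364 − 125 = 239 cm³.
Infill deposited = 0.15 × 239 = 35.85 cm³.
Total extruded: 125 + 35.85 → 160.85 cm³.
Mass = 160.85 × 1.14, so 183.369 g.
Cost = 183.369 g / 1000 × $19.4/kg = $3.56.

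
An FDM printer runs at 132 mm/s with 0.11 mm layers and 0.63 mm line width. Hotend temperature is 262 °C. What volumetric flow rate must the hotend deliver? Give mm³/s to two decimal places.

9.15

Extrusion cross-section = 0.11 × 0.63, so 0.0693 mm².
Volumetric flow = 132 × 0.0693 = 9.15 mm³/s.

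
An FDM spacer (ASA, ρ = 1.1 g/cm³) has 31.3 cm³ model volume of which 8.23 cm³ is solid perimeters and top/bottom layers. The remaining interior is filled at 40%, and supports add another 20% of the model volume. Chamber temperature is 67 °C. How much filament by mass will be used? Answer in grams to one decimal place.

26.1 g

Volume inside the shell = 31.3 − 8.23, so 23.07 cm³.
Infill volume: 0.40 × 23.07 → 9.228 cm³.
Support = 0.20 × 31.3 = 6.26 cm³.
Deposited volume = 8.23 + 9.228 + 6.26, so 23.718 cm³.
Mass: 23.718 × 1.1 → 26.0898 g.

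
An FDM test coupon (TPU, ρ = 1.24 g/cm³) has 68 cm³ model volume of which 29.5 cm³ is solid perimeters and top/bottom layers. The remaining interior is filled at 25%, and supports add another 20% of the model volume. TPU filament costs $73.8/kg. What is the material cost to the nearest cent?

Interior volume: 68 − 29.5 → 38.5 cm³.
Deposited infill = 0.25 × 38.5, so 9.625 cm³.
Support = 0.20 × 68 = 13.6 cm³.
Deposited volume = 29.5 + 9.625 + 13.6, so 52.725 cm³.
Mass: 52.725 × 1.24 → 65.379 g.
Cost = 65.379 g / 1000 × $73.8/kg = $4.82.

$4.82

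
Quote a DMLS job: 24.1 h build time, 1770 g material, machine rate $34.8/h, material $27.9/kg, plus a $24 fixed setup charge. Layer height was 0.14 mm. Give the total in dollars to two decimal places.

$912.06

Time charge = 34.8 × 24.1 = $838.68.
Material charge = 27.9 × 1770/1000, so $49.383.
Total = 838.68 + 49.383 + 24 = 912.063 ≈ $912.06.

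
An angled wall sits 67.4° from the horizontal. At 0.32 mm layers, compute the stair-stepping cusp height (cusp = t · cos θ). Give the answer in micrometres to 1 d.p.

cos(67.4°) = 0.3843, so cusp = 0.32 × 0.3843 = 0.122976 mm → 123.0 μm.

123.0 μm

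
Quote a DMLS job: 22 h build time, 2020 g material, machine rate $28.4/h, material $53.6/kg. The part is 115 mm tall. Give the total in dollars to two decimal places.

Machine cost = 28.4 × 22 = $624.80.
Material cost: 53.6 × 2020/1000 → $108.272.
Job cost: 624.80 + 108.272 = 733.072 ≈ $733.07.

$733.07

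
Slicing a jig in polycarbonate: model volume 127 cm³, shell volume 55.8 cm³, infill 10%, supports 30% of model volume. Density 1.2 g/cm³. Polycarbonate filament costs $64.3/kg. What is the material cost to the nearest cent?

Infill region = 127 − 55.8, so 71.2 cm³.
Infill deposited = 0.10 × 71.2 = 7.12 cm³.
Support = 0.30 × 127 = 38.1 cm³.
Total extruded = 55.8 + 7.12 + 38.1, so 101.02 cm³.
Mass: 101.02 × 1.2 → 121.224 g.
Cost = 121.224 g / 1000 × $64.3/kg = $7.79.

$7.79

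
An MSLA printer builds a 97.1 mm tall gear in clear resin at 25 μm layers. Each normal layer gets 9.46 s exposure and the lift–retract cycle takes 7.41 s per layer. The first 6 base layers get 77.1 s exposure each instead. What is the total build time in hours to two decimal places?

18.31 hours

Layer count = ceil(97.1 / 0.025) = 3884.
Base layers = 6 × (77.1 + 7.41), so 507.06 s.
Regular layers: 3878 × (9.46 + 7.41) → 65421.86 s.
Sum: 507.06 + 65421.86 = 65928.92 s → 18.31 hours.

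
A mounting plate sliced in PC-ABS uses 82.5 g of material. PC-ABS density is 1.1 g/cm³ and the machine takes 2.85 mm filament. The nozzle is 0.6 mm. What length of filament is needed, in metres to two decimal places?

11.76 m

Extruded volume: 82.5/1.1 = 75 cm³ (75000 mm³).
Filament cross-section = π × (2.85/2)² = 6.3794 mm².
Length = 75000 / 6.3794 = 11756.59 mm = 11.76 m.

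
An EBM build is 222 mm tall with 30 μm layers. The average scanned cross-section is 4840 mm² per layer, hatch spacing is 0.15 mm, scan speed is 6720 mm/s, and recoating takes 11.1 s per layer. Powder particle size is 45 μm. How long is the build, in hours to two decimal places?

32.69 hours

Layer count = ceil(222 / 0.03) = 7400.
Scan path per layer = 4840 / 0.15 = 32266.7 mm.
Per-layer scan time = 32266.7 / 6720 = 4.8016 s.
Layer cycle = 4.8016 + 11.1, so 15.9016 s.
7400 layers × 15.9016 s/layer = 117671.84 s, i.e. 32.69 hours.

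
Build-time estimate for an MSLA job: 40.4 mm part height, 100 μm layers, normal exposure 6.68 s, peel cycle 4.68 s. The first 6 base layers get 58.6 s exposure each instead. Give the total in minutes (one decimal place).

Number of layers: 40.4 / 0.1 → 404 (rounded up).
Bottom layers = 6 × (58.6 + 4.68) = 379.68 s.
Regular layers = 398 × (6.68 + 4.68) = 4521.28 s.
Sum: 379.68 + 4521.28 = 4900.96 s → 81.7 minutes.

81.7 minutes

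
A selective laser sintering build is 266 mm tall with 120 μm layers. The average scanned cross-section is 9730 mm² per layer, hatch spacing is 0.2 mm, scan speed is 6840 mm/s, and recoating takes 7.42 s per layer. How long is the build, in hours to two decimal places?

8.95 hours

Layer count = ceil(266 / 0.12) = 2217.
Scan path per layer: 9730 / 0.2 → 48650 mm.
Per-layer scan time = 48650 / 6840 = 7.1126 s.
Time per layer = 7.1126 + 7.42 = 14.5326 s.
2217 layers × 14.5326 s/layer = 32218.7742 s, i.e. 8.95 hours.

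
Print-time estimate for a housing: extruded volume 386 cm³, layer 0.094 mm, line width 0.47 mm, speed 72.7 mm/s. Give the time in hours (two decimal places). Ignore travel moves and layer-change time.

Extrusion cross-section = 0.094 × 0.47, so 0.04418 mm².
Total extruded path = 386000/0.04418 = 8736985.1 mm.
Print-move time: 8736985.1 / 72.7 → 120178.6 s.
Converting: 120178.6 s = 33.38 hours.

33.38 hours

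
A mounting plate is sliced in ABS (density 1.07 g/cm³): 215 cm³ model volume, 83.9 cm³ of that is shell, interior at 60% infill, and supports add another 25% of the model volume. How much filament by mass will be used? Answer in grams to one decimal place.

231.5 g

Interior volume = 215 − 83.9, so 131.1 cm³.
Deposited infill = 0.60 × 131.1 = 78.66 cm³.
Support = 0.25 × 215, so 53.75 cm³.
Deposited volume = 83.9 + 78.66 + 53.75 = 216.31 cm³.
Mass = 216.31 × 1.07, so 231.4517 g.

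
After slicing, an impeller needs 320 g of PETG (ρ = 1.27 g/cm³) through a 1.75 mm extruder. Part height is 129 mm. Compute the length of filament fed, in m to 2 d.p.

Volume = 320 g / 1.27 g·cm⁻³ = 251.9685 cm³ = 251968.5 mm³.
A = π r² = π × 0.875² = 2.4053 mm².
L = V/A = 251968.5/2.4053 = 104755.54 mm → 104.76 m.

104.76 m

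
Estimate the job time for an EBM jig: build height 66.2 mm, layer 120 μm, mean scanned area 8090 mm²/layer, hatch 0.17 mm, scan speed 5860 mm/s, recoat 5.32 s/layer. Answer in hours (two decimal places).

2.06 hours

Number of layers: 66.2 / 0.12 → 552 (rounded up).
Per-layer scan distance = 8090 / 0.17, so 47588.2 mm.
Scan time per layer = 47588.2 / 5860 = 8.1209 s.
Per-layer time: 8.1209 + 5.32 → 13.4409 s.
Total: 552 × 13.4409 s = 7419.3768 s → 2.06 hours.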